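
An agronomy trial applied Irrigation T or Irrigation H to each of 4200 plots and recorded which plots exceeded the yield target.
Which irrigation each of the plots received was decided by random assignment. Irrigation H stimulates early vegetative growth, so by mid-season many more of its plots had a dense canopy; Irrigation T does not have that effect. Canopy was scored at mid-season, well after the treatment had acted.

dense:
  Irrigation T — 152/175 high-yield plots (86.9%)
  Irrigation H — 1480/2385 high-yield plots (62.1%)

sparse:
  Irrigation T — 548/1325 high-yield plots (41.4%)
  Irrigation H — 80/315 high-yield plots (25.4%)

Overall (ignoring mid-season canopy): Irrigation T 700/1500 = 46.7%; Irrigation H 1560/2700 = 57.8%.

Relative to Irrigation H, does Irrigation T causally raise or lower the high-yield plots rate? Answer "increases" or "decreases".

decreases

Mid-season canopy lies on the pathway irrigation → mid-season canopy → outcome, so adjusting for it blocks the indirect effect. For the total causal effect of irrigation, use the unadjusted pooled rates.
Pooled: Irrigation T 46.7% vs Irrigation H 57.8%; Irrigation H is higher overall.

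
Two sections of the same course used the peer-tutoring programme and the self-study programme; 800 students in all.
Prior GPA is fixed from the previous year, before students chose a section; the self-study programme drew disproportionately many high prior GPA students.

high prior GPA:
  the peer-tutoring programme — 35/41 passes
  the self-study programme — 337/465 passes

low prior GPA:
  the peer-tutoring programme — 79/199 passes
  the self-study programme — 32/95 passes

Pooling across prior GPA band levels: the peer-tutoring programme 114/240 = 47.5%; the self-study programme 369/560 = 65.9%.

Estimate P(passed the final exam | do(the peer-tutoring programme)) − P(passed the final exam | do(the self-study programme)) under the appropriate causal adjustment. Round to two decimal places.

+0.10

Prior GPA band is set before the teaching method has any effect — it is not caused by the teaching method — and it independently drives the outcome. That makes it a confounder, so the causal comparison is within prior GPA band levels.
Adjusting over the population distribution of prior GPA band: 0.632·(0.854−0.725) + 0.367·(0.397−0.337) = +0.104.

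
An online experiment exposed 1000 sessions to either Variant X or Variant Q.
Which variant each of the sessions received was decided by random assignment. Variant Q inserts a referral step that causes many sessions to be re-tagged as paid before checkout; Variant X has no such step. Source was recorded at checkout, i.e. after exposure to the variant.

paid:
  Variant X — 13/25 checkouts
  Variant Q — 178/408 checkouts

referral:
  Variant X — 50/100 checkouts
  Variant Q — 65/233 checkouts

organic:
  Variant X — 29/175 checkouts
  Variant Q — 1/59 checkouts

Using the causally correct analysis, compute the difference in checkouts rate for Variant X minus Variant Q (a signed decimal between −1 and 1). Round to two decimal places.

Traffic source here is a post-treatment variable shaped by the variant; conditioning on it would introduce bias rather than remove it. The overall comparison is the causal one.
The causal difference is the pooled difference: 0.307 − 0.349 = -0.042.

-0.04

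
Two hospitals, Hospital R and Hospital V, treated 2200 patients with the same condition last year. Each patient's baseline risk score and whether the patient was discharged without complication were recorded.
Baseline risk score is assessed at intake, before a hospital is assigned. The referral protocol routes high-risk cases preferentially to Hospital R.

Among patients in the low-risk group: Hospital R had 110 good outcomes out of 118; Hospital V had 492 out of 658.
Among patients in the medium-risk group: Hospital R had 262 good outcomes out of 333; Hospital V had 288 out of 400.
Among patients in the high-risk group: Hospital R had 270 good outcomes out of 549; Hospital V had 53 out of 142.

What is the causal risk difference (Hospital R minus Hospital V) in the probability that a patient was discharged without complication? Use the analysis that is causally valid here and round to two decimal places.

Within every baseline risk score level Hospital R has the higher rate, yet pooled Hospital V does — Simpson's reversal.
Here baseline risk score is a common cause — it drives both which hospital a case falls under and the outcome. The crude comparison mixes populations; the stratum-specific rates are the causally relevant ones.
Adjusting over the population distribution of baseline risk score: 0.353·(0.932−0.748) + 0.333·(0.787−0.720) + 0.314·(0.492−0.373) = +0.125.

+0.12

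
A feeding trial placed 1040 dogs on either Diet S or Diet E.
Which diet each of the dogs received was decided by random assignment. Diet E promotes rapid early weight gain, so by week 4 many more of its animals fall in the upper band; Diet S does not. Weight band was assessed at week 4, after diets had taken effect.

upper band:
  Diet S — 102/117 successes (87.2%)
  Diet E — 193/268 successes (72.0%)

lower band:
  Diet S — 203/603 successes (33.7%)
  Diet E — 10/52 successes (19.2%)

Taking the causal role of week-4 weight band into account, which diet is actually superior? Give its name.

The stratified and pooled comparisons disagree (Diet S wins within each week-4 weight band; Diet E wins overall), so the answer turns on the causal role of week-4 weight band.
Stratifying would compare diets among dogs the diets themselves sorted into week-4 weight band groups — a form of selection on an intermediate. The unconditioned pooled rates give the total causal effect.
Pooled: Diet S 42.4% vs Diet E 63.4%; Diet E is higher overall.

Diet E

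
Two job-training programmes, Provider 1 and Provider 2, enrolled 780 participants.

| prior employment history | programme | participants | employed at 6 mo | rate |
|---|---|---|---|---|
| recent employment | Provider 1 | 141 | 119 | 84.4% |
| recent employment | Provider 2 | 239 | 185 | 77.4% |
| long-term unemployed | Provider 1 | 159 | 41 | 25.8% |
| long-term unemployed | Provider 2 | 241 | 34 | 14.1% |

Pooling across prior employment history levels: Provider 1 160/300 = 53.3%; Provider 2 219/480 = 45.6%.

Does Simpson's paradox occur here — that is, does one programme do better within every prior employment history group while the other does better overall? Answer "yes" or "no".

no

Within each prior employment history level (recent employment 84.4% vs 77.4%; long-term unemployed 25.8% vs 14.1%), Provider 1 has the higher rate every time. Pooled: 53.3% vs 45.6% — Provider 1 has the higher rate overall. They agree.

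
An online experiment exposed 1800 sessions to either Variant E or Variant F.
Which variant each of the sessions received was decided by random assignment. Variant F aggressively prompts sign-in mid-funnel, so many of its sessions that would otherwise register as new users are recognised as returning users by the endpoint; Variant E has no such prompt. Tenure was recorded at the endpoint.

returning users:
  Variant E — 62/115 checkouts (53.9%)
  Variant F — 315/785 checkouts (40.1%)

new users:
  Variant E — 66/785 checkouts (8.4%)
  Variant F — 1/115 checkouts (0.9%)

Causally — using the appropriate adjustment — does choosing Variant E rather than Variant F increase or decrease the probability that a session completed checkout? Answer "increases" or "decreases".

decreases

Because the variant influences user tenure, user tenure is a post-treatment mediator, not a confounder. Stratifying on it would bias the estimate; the causal effect is the crude pooled difference.
Pooled: Variant E 14.2% vs Variant F 35.1%; Variant F is higher overall.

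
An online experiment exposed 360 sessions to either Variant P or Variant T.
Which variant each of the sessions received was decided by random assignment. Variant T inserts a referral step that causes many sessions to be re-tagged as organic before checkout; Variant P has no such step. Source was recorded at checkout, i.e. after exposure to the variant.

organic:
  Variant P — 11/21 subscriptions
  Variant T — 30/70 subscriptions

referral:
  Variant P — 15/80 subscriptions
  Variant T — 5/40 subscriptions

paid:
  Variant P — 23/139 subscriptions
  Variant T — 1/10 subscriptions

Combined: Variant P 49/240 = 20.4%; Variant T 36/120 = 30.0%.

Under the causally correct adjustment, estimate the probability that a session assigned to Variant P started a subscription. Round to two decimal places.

0.20

The traffic source-specific comparison favours Variant P throughout, but the pooled figures favour Variant T. The question is whether to condition on traffic source.
Traffic source lies on the pathway variant → traffic source → outcome, so adjusting for it blocks the indirect effect. For the total causal effect of variant, use the unadjusted pooled rates.
So P(outcome | do(Variant P)) is just the pooled rate for Variant P: 49/240 = 0.204.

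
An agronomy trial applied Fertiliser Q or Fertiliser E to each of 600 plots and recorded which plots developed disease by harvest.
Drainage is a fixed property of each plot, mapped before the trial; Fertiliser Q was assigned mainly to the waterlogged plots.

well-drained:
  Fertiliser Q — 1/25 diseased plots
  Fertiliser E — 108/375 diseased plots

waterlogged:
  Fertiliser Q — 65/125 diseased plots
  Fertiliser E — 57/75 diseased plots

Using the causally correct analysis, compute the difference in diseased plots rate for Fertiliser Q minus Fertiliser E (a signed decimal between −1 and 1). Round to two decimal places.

Field drainage differs across fertilisers for reasons unrelated to any effect of the fertiliser itself, and it separately predicts the outcome — a classic confounder. We must compare within field drainage levels.
Adjusting over the population distribution of field drainage: 0.667·(0.040−0.288) + 0.333·(0.520−0.760) = -0.245.

-0.25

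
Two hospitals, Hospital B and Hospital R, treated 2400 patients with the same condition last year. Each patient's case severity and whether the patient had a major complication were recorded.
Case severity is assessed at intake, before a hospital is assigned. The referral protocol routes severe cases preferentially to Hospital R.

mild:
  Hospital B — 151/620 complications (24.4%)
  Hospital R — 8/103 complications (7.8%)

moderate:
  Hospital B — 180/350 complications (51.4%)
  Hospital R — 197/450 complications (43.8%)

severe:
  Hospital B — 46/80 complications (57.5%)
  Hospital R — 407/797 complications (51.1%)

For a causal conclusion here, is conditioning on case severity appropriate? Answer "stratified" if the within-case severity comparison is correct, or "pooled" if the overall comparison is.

Case severity satisfies the back-door criterion: it is not a descendant of the hospital, and it blocks the spurious path from hospital to outcome. Adjusting for it (i.e., using the within-case severity rates) gives the causal effect.
Within each level — mild: 24.4% vs 7.8%; moderate: 51.4% vs 43.8%; severe: 57.5% vs 51.1% — Hospital R is lower every time.

stratified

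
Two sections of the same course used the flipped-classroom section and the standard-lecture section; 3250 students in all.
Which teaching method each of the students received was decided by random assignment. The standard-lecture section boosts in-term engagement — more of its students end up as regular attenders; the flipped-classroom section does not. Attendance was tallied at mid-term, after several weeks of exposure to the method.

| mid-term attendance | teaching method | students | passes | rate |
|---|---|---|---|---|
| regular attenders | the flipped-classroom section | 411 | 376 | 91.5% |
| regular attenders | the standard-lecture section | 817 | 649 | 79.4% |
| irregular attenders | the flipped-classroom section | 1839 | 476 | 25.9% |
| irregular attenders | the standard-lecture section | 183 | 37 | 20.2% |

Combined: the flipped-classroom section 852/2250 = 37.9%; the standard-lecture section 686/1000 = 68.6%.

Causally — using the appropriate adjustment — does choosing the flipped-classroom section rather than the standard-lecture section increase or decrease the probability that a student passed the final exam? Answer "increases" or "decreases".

Stratifying would compare teaching methods among students the teaching methods themselves sorted into mid-term attendance groups — a form of selection on an intermediate. The unconditioned pooled rates give the total causal effect.
Pooled: the flipped-classroom section 37.9% vs the standard-lecture section 68.6%; the standard-lecture section is higher overall.

decreases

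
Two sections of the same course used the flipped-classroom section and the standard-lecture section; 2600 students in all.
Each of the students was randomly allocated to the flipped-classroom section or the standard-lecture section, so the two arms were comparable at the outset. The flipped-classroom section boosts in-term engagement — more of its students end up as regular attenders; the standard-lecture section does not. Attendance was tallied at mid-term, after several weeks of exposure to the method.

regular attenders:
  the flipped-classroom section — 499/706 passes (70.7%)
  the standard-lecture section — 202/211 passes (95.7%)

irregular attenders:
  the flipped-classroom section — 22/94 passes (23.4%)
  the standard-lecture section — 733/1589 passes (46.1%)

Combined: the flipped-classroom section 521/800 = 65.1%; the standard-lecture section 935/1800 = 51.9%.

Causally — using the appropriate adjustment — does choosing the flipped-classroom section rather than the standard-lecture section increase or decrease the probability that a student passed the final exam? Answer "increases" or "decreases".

Within every mid-term attendance level the standard-lecture section has the higher rate, yet pooled the flipped-classroom section does — Simpson's reversal.
Mid-term attendance is recorded after the teaching method and is itself shifted by it — it sits on the causal path from teaching method to outcome. Conditioning on a mediator would strip out part of the effect we want; the pooled comparison gives the total causal effect.
Pooled: the flipped-classroom section 65.1% vs the standard-lecture section 51.9%; the flipped-classroom section is higher overall.

increases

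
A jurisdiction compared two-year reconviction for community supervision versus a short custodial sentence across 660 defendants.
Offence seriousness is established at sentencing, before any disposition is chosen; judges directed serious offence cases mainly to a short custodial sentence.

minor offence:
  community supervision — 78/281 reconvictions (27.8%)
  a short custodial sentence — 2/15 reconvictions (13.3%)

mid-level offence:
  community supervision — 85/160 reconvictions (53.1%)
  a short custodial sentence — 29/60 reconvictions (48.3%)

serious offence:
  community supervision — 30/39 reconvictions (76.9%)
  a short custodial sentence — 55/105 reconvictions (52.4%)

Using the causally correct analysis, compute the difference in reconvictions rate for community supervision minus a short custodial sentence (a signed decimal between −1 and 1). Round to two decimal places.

Within every offence seriousness level a short custodial sentence has the lower rate, yet pooled community supervision does — Simpson's reversal.
Offence seriousness differs across dispositions for reasons unrelated to any effect of the disposition itself, and it separately predicts the outcome — a classic confounder. We must compare within offence seriousness levels.
Adjusting over the population distribution of offence seriousness: 0.448·(0.278−0.133) + 0.333·(0.531−0.483) + 0.218·(0.769−0.524) = +0.134.

+0.13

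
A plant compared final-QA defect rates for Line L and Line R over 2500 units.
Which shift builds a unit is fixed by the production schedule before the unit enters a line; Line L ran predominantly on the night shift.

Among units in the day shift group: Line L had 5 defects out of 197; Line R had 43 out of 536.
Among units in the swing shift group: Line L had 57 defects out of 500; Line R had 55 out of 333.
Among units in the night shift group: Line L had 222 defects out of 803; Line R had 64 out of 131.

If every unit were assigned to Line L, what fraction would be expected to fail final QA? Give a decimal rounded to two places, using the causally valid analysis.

Since shift is a pre-existing factor (not a product of the line) and it affects the outcome on its own, it is a confounder. The stratified rates, not the pooled rate, identify the causal effect.
Standardising Line L to the population shift mix: 0.293·5/197 + 0.333·57/500 + 0.374·222/803 = 0.149.

0.15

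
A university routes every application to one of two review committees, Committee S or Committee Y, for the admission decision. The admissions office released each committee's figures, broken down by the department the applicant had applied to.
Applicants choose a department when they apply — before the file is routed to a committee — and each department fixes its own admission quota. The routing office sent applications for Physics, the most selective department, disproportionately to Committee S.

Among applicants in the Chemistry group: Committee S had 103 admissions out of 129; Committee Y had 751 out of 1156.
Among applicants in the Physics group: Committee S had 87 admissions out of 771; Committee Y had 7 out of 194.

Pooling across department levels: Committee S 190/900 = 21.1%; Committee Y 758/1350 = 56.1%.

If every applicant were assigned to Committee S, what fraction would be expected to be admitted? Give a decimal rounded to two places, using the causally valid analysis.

The stratified and pooled comparisons disagree (Committee S wins within each department; Committee Y wins overall), so the answer turns on the causal role of department.
Nothing the review committee does changes department; the imbalance is an allocation artefact. With department also predicting the outcome, the pooled figure is confounded, and the within-stratum comparison is the causal one.
Standardising Committee S to the population department mix: 0.571·103/129 + 0.429·87/771 = 0.504.

0.50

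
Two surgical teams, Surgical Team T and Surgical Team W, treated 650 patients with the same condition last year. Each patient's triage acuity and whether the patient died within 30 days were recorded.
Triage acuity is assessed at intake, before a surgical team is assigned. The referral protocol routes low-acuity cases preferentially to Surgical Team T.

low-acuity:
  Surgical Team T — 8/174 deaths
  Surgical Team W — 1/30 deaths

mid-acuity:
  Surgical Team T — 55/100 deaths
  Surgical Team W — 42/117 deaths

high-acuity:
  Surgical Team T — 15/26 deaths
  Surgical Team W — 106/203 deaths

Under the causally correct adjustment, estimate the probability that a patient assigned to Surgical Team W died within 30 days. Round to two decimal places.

0.31

The triage acuity-specific comparison favours Surgical Team W throughout, but the pooled figures favour Surgical Team T. The question is whether to condition on triage acuity.
Nothing the surgical team does changes triage acuity; the imbalance is an allocation artefact. With triage acuity also predicting the outcome, the pooled figure is confounded, and the within-stratum comparison is the causal one.
Standardising Surgical Team W to the population triage acuity mix: 0.314·1/30 + 0.334·42/117 + 0.352·106/203 = 0.314.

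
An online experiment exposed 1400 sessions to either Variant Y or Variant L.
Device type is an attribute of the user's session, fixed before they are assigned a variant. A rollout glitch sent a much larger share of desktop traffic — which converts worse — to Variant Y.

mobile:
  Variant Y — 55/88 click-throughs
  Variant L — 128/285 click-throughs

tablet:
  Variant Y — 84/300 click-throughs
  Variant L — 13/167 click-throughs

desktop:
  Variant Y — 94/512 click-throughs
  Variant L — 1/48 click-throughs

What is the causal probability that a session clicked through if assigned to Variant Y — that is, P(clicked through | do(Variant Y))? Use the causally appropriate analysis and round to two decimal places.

Device type differs across variants for reasons unrelated to any effect of the variant itself, and it separately predicts the outcome — a classic confounder. We must compare within device type levels.
Standardising Variant Y to the population device type mix: 0.266·55/88 + 0.334·84/300 + 0.400·94/512 = 0.333.

0.33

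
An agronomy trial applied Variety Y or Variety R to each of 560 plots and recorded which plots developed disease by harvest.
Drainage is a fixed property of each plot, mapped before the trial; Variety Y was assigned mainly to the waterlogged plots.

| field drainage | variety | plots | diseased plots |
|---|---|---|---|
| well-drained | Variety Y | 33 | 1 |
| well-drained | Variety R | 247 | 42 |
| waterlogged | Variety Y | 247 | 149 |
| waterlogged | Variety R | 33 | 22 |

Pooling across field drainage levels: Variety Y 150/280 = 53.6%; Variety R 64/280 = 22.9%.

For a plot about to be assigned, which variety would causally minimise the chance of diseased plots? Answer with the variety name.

Variety Y is lower inside every field drainage stratum but Variety R is lower in aggregate. Whether to stratify depends on how field drainage relates to the variety.
The imbalance in field drainage arose from how plots were allocated, not from anything the variety did; and field drainage independently affects the outcome. The pooled gap is confounded — condition on field drainage.
Within each level — well-drained: 3.0% vs 17.0%; waterlogged: 60.3% vs 66.7% — Variety Y is lower every time.

Variety Y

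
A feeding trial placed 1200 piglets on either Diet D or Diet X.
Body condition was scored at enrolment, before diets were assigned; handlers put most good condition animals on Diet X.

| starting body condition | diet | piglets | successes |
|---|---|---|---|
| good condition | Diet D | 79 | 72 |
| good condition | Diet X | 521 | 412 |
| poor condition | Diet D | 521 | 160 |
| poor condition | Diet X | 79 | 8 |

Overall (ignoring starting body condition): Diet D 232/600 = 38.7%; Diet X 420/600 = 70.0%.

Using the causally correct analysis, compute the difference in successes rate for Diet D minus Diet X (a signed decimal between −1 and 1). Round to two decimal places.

+0.16

Diet D is higher inside every starting body condition stratum but Diet X is higher in aggregate. Whether to stratify depends on how starting body condition relates to the diet.
Nothing the diet does changes starting body condition; the imbalance is an allocation artefact. With starting body condition also predicting the outcome, the pooled figure is confounded, and the within-stratum comparison is the causal one.
Adjusting over the population distribution of starting body condition: 0.500·(0.911−0.791) + 0.500·(0.307−0.101) = +0.163.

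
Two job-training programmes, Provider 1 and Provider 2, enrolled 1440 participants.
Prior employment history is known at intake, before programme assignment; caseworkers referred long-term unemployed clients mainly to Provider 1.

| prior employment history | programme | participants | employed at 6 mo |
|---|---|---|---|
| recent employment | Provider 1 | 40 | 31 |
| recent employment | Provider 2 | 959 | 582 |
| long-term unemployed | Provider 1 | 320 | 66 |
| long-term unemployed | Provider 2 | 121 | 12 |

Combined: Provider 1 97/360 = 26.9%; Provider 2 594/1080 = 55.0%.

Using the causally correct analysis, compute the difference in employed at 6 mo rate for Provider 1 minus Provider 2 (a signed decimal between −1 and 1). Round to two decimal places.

The imbalance in prior employment history arose from how participants were allocated, not from anything the programme did; and prior employment history independently affects the outcome. The pooled gap is confounded — condition on prior employment history.
Adjusting over the population distribution of prior employment history: 0.694·(0.775−0.607) + 0.306·(0.206−0.099) = +0.149.

+0.15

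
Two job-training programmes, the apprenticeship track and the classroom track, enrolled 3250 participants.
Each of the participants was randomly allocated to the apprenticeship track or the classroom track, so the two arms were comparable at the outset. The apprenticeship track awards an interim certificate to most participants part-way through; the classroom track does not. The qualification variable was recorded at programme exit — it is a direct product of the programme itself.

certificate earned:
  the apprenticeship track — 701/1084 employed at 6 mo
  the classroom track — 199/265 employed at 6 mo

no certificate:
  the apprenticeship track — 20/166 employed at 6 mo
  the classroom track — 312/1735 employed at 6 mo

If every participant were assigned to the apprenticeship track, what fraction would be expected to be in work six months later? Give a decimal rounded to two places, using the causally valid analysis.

0.58

the classroom track is higher inside every qualification attained during the programme stratum but the apprenticeship track is higher in aggregate. Whether to stratify depends on how qualification attained during the programme relates to the programme.
Qualification attained during the programme here is a post-treatment variable shaped by the programme; conditioning on it would introduce bias rather than remove it. The overall comparison is the causal one.
So P(outcome | do(the apprenticeship track)) is just the pooled rate for the apprenticeship track: 721/1250 = 0.577.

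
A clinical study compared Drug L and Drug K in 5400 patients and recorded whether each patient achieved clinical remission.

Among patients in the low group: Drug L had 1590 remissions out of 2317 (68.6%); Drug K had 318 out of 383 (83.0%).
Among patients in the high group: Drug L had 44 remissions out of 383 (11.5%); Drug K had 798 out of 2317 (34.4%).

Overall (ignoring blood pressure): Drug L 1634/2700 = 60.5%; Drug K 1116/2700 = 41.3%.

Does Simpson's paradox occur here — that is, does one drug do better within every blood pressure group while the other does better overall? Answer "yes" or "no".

Within each blood pressure level (low 68.6% vs 83.0%; high 11.5% vs 34.4%), Drug K has the higher rate every time. Pooled: 60.5% vs 41.3% — Drug L has the higher rate overall. The two comparisons disagree.

yes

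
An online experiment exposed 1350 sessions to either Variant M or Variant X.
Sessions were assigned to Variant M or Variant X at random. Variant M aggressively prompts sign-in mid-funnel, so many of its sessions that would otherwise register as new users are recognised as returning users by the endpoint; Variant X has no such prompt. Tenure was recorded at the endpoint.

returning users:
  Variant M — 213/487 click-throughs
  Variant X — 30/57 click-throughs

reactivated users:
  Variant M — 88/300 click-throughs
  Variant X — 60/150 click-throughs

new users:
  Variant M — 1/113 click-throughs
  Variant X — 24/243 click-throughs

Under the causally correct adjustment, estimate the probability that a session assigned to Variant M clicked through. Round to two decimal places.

0.34

Variant X is higher inside every user tenure stratum but Variant M is higher in aggregate. Whether to stratify depends on how user tenure relates to the variant.
Because the variant influences user tenure, user tenure is a post-treatment mediator, not a confounder. Stratifying on it would bias the estimate; the causal effect is the crude pooled difference.
So P(outcome | do(Variant M)) is just the pooled rate for Variant M: 302/900 = 0.336.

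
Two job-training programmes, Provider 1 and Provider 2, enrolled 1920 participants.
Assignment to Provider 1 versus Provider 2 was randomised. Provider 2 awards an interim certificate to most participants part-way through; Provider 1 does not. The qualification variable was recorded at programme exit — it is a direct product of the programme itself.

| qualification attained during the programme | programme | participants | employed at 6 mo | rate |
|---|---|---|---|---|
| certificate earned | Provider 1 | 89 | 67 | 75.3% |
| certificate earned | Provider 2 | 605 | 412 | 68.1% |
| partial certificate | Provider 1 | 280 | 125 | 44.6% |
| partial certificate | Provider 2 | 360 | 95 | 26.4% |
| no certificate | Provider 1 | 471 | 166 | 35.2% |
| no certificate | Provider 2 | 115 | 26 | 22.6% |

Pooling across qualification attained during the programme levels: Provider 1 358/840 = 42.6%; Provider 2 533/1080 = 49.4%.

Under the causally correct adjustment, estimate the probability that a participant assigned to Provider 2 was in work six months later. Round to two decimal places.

Because the programme influences qualification attained during the programme, qualification attained during the programme is a post-treatment mediator, not a confounder. Stratifying on it would bias the estimate; the causal effect is the crude pooled difference.
So P(outcome | do(Provider 2)) is just the pooled rate for Provider 2: 533/1080 = 0.494.

0.49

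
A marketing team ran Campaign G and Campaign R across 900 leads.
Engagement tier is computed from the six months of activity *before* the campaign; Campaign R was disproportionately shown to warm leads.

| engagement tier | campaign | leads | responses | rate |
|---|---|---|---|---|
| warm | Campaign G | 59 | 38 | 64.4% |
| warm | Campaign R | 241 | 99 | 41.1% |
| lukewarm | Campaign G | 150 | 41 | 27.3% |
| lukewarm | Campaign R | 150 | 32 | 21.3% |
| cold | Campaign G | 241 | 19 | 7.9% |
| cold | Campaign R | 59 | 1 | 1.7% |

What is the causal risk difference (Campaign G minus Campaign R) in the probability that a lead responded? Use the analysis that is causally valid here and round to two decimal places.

+0.12

Within every engagement tier level Campaign G has the higher rate, yet pooled Campaign R does — Simpson's reversal.
Engagement tier satisfies the back-door criterion: it is not a descendant of the campaign, and it blocks the spurious path from campaign to outcome. Adjusting for it (i.e., using the within-engagement tier rates) gives the causal effect.
Adjusting over the population distribution of engagement tier: 0.333·(0.644−0.411) + 0.333·(0.273−0.213) + 0.333·(0.079−0.017) = +0.118.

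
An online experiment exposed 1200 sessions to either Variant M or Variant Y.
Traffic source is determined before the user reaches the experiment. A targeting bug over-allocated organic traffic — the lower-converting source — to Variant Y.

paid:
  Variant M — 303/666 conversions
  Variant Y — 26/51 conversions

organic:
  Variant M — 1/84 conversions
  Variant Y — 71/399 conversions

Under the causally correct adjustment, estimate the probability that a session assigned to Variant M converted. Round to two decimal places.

The stratified and pooled comparisons disagree (Variant Y wins within each traffic source; Variant M wins overall), so the answer turns on the causal role of traffic source.
Here traffic source is a common cause — it drives both which variant a case falls under and the outcome. The crude comparison mixes populations; the stratum-specific rates are the causally relevant ones.
Standardising Variant M to the population traffic source mix: 0.598·303/666 + 0.403·1/84 = 0.277.

0.28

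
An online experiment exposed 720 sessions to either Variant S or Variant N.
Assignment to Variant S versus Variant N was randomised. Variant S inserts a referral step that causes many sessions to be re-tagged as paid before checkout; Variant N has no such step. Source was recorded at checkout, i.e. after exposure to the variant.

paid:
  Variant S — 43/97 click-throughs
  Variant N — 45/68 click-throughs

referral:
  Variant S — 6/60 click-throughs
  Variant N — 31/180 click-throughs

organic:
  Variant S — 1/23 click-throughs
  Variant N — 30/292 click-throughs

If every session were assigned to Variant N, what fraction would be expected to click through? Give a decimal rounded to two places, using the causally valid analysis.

0.20

Traffic source is downstream of the variant. One should not condition on a consequence of treatment, so the overall rates are the right comparison.
So P(outcome | do(Variant N)) is just the pooled rate for Variant N: 106/540 = 0.196.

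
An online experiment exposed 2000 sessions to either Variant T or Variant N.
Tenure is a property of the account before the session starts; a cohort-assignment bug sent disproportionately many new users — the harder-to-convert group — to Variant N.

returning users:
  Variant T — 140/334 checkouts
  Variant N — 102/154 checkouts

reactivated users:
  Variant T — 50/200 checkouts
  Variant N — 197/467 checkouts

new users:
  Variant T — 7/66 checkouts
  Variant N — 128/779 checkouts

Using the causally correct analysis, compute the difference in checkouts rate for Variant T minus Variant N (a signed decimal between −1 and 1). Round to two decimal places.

-0.14

Nothing the variant does changes user tenure; the imbalance is an allocation artefact. With user tenure also predicting the outcome, the pooled figure is confounded, and the within-stratum comparison is the causal one.
Adjusting over the population distribution of user tenure: 0.244·(0.419−0.662) + 0.334·(0.250−0.422) + 0.422·(0.106−0.164) = -0.141.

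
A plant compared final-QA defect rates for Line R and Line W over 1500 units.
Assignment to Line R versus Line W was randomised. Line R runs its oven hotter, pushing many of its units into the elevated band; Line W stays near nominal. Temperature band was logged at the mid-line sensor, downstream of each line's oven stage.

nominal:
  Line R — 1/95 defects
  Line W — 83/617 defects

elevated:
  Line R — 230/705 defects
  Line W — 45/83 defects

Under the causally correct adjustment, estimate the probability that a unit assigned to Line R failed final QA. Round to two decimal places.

0.29

The stratified and pooled comparisons disagree (Line R wins within each in-process temperature band; Line W wins overall), so the answer turns on the causal role of in-process temperature band.
In-process temperature band here is a post-treatment variable shaped by the line; conditioning on it would introduce bias rather than remove it. The overall comparison is the causal one.
So P(outcome | do(Line R)) is just the pooled rate for Line R: 231/800 = 0.289.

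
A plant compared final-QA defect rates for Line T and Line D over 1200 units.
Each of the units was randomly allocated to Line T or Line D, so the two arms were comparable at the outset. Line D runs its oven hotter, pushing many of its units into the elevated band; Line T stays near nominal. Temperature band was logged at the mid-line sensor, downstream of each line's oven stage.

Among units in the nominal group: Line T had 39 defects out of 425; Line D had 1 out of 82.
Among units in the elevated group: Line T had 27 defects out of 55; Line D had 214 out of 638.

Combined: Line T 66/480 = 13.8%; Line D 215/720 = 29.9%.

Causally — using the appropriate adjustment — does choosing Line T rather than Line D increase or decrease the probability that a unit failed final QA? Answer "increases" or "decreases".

In-process temperature band is downstream of the line. One should not condition on a consequence of treatment, so the overall rates are the right comparison.
Pooled: Line T 13.8% vs Line D 29.9%; Line T is lower overall.

decreases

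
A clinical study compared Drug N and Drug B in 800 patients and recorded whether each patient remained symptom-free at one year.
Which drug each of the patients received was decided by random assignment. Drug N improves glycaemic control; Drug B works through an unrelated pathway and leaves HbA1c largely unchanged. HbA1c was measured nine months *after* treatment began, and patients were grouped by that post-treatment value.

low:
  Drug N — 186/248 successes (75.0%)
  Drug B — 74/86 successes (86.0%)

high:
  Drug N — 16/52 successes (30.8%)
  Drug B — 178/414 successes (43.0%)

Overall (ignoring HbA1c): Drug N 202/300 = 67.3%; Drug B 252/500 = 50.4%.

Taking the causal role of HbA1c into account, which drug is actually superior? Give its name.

Drug N

The HbA1c-specific comparison favours Drug B throughout, but the pooled figures favour Drug N. The question is whether to condition on HbA1c.
HbA1c is downstream of the drug. One should not condition on a consequence of treatment, so the overall rates are the right comparison.
Pooled: Drug N 67.3% vs Drug B 50.4%; Drug N is higher overall.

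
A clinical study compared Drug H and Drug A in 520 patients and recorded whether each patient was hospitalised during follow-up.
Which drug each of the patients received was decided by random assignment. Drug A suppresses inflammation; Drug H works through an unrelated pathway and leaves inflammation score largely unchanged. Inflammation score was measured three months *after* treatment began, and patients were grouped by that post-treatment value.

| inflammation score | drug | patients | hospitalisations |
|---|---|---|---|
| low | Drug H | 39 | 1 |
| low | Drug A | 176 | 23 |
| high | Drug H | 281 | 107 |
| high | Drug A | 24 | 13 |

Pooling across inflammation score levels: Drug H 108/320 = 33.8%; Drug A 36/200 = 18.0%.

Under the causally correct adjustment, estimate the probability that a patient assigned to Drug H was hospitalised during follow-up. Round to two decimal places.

The stratified and pooled comparisons disagree (Drug H wins within each inflammation score; Drug A wins overall), so the answer turns on the causal role of inflammation score.
Inflammation score is downstream of the drug. One should not condition on a consequence of treatment, so the overall rates are the right comparison.
So P(outcome | do(Drug H)) is just the pooled rate for Drug H: 108/320 = 0.338.

0.34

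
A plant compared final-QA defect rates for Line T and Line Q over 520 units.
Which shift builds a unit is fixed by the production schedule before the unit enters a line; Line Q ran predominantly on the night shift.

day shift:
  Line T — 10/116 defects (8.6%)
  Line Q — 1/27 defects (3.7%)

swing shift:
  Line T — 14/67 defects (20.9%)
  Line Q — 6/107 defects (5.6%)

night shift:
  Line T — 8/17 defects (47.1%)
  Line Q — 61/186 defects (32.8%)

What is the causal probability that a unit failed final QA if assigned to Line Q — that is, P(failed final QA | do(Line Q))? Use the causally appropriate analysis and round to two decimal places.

0.16

Line Q is lower inside every shift stratum but Line T is lower in aggregate. Whether to stratify depends on how shift relates to the line.
Shift is set before the line has any effect — it is not caused by the line — and it independently drives the outcome. That makes it a confounder, so the causal comparison is within shift levels.
Standardising Line Q to the population shift mix: 0.275·1/27 + 0.335·6/107 + 0.390·61/186 = 0.157.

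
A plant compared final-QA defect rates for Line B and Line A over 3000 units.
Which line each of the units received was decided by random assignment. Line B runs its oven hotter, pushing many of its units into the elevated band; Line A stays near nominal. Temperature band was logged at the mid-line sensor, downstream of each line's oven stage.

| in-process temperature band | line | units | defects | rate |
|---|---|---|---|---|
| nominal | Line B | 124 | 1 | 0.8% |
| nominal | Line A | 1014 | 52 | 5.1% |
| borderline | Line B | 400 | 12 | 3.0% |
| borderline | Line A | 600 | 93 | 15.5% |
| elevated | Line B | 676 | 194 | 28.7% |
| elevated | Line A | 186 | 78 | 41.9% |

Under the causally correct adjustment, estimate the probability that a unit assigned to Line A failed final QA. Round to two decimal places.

0.12

Within every in-process temperature band level Line B has the lower rate, yet pooled Line A does — Simpson's reversal.
In-process temperature band here is a post-treatment variable shaped by the line; conditioning on it would introduce bias rather than remove it. The overall comparison is the causal one.
So P(outcome | do(Line A)) is just the pooled rate for Line A: 223/1800 = 0.124.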